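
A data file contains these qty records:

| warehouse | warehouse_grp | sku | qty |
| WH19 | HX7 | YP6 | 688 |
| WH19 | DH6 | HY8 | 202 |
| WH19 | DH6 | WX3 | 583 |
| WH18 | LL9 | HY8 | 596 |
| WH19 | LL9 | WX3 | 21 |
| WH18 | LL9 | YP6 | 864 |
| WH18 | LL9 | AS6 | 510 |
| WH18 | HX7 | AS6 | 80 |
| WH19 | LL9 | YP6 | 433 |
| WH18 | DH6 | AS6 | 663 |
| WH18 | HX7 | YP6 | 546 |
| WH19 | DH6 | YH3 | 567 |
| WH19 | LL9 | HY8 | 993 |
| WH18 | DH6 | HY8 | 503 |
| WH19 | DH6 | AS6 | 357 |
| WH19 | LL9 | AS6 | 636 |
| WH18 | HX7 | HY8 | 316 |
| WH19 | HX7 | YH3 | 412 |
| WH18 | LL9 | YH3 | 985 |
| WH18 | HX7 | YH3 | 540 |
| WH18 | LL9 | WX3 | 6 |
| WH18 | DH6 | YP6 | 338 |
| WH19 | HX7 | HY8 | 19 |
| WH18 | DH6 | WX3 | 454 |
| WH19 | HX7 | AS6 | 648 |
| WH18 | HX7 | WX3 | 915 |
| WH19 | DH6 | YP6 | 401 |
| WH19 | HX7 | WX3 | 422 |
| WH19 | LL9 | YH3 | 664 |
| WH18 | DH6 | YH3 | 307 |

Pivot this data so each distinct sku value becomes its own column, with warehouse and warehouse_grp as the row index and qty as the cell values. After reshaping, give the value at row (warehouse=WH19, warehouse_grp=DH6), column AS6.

357

Wide layout: rows indexed by warehouse and warehouse_grp, columns are the 5 distinct sku values (YP6, HY8, WX3, AS6, YH3).
Cell (warehouse=WH19, warehouse_grp=DH6, sku=AS6) draws from the long row where warehouse=WH19, warehouse_grp=DH6 and sku=AS6, which has qty=357.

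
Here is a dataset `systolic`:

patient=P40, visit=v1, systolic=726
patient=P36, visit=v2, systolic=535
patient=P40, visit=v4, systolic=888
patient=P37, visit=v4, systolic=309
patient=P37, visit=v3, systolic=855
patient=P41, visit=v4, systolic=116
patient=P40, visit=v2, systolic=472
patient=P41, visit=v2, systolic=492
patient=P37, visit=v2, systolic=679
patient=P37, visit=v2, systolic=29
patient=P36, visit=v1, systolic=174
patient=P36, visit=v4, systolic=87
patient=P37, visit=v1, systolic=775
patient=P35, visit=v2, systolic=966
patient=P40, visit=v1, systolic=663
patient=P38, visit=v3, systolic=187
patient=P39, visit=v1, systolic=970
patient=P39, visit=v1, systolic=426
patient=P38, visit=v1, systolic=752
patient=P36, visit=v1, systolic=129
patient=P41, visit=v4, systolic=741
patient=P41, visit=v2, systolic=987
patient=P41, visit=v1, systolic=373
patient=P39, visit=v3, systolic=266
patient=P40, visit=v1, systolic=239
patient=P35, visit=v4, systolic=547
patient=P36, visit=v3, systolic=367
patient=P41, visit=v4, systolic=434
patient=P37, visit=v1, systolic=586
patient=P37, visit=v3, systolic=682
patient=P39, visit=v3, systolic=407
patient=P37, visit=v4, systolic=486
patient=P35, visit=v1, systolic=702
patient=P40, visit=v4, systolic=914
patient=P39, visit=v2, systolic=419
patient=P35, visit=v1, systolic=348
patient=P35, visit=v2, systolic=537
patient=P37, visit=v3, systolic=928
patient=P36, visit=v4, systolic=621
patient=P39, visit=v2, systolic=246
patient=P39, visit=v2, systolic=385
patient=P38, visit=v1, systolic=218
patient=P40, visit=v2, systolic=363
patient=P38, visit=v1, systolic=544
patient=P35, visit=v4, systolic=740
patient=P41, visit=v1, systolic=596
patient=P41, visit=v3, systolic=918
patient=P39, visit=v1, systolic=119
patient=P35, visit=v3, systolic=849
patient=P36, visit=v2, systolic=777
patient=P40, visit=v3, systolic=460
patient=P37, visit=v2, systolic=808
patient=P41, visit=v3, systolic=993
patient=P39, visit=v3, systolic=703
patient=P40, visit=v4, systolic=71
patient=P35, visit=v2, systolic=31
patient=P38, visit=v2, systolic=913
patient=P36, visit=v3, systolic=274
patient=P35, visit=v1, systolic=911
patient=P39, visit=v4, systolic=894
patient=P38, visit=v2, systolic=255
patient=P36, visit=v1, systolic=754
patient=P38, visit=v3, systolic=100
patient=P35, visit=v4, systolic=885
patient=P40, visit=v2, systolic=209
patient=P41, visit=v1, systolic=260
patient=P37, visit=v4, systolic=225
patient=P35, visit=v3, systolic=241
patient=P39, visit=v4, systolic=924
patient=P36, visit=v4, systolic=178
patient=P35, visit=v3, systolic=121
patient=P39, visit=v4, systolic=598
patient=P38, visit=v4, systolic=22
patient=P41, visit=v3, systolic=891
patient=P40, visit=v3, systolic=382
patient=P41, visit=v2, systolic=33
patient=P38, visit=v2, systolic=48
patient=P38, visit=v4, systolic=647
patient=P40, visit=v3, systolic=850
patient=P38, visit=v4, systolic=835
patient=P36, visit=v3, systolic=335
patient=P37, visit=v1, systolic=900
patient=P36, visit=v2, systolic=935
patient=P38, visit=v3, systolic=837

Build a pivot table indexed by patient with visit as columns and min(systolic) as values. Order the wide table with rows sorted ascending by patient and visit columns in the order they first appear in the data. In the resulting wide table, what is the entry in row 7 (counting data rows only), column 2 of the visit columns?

33

With rows sorted ascending by patient, row 7 is patient=P41. visit columns in first-appearance order: v1, v2, v4, v3; column 2 is v2.
Long rows with patient=P41, visit=v2: min(492, 987, 33) = 33.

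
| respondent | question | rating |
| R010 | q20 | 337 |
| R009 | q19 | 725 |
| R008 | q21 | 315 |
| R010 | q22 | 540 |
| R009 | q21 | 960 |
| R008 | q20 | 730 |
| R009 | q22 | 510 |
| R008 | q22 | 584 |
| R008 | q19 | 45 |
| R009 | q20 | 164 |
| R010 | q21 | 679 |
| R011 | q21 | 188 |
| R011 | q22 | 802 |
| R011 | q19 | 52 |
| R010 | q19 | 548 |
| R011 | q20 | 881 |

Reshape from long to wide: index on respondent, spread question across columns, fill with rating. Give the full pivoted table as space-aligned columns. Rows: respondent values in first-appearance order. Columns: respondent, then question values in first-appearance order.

Columns: respondent plus the 4 distinct question values (q20, q19, q21, q22).
For example, row R010 column q20 takes rating=337 from the long row (R010, q20).

respondent  q20  q19  q21  q22
R010        337  548  679  540
R009        164  725  960  510
R008        730  45   315  584
R011        881  52   188  802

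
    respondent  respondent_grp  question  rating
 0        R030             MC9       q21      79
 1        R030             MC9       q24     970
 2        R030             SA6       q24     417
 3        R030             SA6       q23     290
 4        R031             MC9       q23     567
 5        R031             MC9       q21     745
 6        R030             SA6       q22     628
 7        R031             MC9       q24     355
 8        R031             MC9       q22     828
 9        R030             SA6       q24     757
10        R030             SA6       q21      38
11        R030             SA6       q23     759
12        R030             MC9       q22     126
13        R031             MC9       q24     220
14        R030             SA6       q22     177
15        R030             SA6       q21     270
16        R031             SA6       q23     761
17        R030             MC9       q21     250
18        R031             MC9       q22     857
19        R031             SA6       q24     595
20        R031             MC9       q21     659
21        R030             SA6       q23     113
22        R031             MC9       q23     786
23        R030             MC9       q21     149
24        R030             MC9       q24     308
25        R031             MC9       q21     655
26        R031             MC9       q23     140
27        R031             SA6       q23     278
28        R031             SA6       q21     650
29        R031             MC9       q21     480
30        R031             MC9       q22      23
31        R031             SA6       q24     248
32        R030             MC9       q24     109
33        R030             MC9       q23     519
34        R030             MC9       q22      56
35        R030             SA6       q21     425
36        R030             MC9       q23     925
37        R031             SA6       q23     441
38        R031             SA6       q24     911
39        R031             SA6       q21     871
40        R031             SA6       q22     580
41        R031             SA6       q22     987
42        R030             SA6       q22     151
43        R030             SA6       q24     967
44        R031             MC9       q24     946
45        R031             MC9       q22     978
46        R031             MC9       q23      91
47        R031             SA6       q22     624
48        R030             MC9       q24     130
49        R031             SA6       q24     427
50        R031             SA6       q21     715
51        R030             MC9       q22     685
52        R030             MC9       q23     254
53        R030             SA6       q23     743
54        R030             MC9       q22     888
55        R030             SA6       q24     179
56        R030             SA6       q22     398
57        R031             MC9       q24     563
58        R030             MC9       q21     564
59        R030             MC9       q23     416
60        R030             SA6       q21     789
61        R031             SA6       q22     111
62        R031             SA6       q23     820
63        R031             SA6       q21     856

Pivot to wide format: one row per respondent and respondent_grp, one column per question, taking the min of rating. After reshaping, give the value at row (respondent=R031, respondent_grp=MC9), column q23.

91

Rows with respondent=R031, respondent_grp=MC9 and question=q23: rating values are 567, 786, 140, 91.
min(567, 786, 140, 91) = 91.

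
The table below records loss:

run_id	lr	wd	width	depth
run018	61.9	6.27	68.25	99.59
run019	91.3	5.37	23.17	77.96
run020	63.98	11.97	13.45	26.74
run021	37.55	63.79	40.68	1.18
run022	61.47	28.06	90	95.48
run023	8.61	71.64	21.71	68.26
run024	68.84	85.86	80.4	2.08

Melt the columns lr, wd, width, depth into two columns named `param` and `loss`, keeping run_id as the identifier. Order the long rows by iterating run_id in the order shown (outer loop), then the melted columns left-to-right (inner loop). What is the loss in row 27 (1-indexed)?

80.4

28 rows total (7 × 4). Row 27: index ⌊(27-1)/4⌋ = 6 into run_id → run024; (27-1) mod 4 = 2 into the melted columns → width.
So row 27 is (run024, width, 80.4); loss = 80.4.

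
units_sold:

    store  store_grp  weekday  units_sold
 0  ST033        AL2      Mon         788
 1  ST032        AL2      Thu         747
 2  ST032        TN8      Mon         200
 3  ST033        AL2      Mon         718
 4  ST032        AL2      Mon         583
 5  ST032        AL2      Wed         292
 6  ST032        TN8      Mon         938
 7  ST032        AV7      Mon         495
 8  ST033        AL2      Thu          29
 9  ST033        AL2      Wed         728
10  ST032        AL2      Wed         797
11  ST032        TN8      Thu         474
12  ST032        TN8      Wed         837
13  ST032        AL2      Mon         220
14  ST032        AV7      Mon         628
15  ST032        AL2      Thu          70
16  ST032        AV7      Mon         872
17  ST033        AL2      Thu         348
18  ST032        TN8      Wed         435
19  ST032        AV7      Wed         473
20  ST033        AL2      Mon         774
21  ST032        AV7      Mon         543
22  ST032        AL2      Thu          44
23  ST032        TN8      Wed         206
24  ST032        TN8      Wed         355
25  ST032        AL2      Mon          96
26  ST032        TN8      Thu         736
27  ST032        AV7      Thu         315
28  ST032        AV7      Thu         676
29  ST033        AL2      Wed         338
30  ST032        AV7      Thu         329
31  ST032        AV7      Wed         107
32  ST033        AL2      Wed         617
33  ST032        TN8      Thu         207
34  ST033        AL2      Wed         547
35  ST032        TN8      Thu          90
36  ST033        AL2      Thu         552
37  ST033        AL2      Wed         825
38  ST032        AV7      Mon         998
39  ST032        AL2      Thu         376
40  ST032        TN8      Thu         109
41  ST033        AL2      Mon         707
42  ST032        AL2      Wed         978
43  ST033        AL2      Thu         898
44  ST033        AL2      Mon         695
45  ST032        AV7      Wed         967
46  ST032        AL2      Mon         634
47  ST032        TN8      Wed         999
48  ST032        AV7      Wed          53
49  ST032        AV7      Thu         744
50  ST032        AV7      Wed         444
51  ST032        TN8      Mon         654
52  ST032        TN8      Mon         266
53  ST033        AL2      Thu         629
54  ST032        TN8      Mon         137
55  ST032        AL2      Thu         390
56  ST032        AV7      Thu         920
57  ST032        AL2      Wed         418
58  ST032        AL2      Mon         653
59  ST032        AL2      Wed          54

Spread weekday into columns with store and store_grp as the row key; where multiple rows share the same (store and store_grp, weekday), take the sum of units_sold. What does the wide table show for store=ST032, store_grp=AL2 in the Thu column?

Rows with store=ST032, store_grp=AL2 and weekday=Thu: units_sold values are 747, 70, 44, 376, 390.
747 + 70 + 44 + 376 + 390 = 1627.

1627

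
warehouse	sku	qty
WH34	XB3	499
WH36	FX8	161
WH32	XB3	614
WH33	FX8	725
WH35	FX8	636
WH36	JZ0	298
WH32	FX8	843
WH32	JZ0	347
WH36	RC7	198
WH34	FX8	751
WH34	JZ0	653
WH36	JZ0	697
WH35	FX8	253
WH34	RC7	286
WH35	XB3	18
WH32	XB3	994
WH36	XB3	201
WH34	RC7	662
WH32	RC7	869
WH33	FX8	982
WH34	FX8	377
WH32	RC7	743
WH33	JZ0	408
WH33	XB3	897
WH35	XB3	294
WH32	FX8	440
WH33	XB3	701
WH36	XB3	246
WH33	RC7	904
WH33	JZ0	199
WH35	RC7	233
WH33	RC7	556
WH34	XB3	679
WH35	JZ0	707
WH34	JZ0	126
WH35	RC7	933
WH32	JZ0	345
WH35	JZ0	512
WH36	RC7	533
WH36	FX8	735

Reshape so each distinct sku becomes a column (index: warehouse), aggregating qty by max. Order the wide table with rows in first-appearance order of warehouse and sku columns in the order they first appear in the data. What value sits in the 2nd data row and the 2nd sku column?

735

With rows in first-appearance order of warehouse, row 2 is warehouse=WH36. sku columns in first-appearance order: XB3, FX8, JZ0, RC7; column 2 is FX8.
Long rows with warehouse=WH36, sku=FX8: max(161, 735) = 735.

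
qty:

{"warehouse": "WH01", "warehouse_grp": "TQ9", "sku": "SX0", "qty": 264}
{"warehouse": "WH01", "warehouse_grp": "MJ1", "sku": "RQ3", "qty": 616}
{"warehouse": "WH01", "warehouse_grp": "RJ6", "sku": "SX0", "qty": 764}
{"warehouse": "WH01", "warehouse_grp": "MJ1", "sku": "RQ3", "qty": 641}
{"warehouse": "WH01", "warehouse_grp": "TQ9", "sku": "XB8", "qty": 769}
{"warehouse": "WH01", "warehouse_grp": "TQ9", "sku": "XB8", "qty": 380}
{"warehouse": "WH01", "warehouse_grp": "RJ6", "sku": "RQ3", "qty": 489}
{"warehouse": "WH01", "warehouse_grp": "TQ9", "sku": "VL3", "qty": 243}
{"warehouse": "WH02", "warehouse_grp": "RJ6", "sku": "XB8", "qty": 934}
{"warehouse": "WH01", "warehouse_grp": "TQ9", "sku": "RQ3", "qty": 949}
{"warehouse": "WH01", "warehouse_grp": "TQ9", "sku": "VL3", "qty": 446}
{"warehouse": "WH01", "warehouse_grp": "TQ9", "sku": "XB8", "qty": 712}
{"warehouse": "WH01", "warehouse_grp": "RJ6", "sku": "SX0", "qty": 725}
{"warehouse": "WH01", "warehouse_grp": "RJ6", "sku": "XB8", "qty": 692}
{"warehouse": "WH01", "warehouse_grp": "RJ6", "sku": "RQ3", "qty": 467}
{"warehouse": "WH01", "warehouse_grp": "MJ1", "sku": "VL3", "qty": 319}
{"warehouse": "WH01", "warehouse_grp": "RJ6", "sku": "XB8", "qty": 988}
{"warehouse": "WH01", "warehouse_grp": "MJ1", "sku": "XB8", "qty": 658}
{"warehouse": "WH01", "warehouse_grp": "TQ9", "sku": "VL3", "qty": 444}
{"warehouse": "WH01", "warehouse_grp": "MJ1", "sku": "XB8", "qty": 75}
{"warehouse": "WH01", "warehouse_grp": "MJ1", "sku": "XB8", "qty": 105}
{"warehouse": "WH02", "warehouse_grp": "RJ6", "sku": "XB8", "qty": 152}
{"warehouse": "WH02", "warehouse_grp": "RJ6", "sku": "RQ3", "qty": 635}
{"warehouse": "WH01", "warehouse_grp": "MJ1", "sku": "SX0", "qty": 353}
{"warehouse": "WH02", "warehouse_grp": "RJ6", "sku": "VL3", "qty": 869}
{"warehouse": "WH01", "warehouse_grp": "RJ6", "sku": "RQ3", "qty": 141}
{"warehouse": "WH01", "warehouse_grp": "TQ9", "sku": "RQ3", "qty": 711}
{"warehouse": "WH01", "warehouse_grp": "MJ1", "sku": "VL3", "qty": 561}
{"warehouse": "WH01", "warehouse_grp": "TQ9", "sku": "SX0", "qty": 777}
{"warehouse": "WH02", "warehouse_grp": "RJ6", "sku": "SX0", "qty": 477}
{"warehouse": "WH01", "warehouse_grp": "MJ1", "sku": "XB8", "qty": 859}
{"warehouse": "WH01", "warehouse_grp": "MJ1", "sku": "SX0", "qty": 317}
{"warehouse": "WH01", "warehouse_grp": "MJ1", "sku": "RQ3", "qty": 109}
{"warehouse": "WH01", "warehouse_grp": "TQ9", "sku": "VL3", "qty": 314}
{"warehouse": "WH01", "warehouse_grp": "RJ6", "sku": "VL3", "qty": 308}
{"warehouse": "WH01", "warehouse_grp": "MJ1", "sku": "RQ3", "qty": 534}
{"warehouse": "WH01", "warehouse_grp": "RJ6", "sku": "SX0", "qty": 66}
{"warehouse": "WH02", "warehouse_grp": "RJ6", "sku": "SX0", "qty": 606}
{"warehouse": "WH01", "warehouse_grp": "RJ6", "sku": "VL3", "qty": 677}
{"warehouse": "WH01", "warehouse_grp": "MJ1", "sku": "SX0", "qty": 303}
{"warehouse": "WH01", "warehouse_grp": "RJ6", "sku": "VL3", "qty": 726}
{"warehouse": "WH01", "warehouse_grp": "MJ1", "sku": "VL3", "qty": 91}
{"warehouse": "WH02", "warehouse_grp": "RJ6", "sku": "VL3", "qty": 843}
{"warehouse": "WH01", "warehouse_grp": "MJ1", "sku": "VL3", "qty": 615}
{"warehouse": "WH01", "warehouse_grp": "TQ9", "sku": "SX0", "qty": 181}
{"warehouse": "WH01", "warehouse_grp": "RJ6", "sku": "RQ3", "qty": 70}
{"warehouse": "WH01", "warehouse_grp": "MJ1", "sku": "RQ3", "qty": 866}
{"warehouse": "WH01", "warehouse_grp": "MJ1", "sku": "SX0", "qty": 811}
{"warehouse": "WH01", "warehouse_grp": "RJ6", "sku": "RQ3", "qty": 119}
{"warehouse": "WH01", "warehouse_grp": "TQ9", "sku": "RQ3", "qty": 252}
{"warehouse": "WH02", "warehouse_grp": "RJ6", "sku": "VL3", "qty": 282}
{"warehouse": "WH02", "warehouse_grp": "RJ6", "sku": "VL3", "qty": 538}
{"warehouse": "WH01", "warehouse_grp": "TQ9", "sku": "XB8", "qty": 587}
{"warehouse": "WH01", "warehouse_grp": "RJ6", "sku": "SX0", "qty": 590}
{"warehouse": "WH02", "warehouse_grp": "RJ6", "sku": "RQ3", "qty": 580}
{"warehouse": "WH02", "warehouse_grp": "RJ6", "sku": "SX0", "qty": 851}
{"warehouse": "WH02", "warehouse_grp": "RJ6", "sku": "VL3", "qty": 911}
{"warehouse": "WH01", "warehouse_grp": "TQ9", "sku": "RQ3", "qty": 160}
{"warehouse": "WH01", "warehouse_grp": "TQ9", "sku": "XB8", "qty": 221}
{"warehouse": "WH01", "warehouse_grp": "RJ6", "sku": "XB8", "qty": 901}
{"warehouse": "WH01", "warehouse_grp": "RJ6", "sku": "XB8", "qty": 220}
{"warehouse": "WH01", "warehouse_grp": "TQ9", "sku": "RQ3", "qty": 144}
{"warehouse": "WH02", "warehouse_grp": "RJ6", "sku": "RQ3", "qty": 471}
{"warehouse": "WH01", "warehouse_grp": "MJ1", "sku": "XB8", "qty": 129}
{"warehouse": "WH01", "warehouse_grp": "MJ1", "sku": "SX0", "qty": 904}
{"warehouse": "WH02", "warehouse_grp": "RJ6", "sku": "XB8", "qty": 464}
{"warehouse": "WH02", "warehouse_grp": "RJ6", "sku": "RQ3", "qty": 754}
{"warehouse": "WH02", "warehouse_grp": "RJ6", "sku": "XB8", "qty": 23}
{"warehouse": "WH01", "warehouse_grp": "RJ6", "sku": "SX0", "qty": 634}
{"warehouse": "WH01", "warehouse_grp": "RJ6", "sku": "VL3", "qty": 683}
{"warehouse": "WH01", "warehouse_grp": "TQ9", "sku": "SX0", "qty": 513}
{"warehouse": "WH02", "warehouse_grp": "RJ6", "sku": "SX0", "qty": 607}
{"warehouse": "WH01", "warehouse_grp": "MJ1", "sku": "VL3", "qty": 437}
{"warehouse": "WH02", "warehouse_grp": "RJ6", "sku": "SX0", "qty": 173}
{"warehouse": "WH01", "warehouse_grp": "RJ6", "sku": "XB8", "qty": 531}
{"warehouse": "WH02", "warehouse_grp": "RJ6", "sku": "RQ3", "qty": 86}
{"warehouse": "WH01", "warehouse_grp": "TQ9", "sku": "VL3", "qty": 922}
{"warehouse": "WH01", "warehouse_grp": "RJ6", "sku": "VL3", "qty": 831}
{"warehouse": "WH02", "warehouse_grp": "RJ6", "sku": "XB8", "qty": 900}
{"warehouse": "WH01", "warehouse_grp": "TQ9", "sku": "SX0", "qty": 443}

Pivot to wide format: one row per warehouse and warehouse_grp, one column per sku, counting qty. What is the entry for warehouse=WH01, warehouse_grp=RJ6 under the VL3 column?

5

Rows with warehouse=WH01, warehouse_grp=RJ6 and sku=VL3: qty values are 308, 677, 726, 683, 831.
5 rows match — count = 5.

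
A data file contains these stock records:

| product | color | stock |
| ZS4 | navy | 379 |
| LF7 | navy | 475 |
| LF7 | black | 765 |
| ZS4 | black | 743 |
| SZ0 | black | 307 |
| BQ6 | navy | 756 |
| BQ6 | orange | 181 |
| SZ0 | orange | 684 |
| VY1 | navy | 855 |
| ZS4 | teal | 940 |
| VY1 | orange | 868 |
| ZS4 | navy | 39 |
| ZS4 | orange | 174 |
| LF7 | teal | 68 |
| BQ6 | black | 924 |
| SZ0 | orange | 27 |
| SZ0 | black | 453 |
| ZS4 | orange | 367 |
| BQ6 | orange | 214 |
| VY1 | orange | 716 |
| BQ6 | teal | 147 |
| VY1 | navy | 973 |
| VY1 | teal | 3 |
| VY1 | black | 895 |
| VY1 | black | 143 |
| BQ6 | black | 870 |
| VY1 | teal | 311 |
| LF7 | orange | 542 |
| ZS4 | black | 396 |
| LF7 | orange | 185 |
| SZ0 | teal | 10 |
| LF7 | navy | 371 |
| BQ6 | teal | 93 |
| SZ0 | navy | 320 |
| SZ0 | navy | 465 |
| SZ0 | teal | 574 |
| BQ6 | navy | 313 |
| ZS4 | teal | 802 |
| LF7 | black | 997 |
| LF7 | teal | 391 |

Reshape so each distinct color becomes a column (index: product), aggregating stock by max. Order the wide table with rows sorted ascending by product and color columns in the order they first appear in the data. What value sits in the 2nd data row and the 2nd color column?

With rows sorted ascending by product, row 2 is product=LF7. color columns in first-appearance order: navy, black, orange, teal; column 2 is black.
Long rows with product=LF7, color=black: max(765, 997) = 997.

997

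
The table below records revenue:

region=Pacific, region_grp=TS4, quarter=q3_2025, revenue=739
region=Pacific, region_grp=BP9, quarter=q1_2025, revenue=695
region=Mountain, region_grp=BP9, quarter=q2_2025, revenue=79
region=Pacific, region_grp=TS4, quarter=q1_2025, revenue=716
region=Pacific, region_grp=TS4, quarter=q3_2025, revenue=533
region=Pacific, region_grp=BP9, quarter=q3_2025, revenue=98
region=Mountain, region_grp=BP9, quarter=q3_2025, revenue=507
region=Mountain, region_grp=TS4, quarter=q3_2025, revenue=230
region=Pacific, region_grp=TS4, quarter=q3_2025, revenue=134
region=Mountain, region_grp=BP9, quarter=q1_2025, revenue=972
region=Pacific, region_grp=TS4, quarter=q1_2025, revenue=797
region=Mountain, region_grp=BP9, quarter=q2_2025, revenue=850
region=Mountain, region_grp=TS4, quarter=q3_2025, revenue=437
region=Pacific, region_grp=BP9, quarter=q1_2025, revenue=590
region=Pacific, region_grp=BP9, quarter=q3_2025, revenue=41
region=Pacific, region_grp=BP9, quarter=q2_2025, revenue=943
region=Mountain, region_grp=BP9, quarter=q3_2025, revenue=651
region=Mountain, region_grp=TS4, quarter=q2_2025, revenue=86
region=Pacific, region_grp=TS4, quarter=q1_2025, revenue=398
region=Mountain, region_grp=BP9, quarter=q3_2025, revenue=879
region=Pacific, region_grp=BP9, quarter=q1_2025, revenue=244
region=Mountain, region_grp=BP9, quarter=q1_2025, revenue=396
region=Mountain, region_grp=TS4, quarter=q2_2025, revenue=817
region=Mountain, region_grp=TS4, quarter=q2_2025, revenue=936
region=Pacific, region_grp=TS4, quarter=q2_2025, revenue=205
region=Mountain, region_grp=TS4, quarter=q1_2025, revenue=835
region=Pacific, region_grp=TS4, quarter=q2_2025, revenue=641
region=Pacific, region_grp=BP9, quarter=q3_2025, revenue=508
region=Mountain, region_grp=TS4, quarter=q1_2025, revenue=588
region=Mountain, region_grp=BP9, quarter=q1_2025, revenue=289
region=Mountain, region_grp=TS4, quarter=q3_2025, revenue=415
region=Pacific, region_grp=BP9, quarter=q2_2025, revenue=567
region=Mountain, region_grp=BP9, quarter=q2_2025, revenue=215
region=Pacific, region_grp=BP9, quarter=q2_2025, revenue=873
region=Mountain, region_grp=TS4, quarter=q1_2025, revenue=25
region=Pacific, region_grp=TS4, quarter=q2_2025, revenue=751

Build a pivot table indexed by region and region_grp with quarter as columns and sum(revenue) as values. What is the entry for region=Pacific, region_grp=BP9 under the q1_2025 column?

1529

Rows with region=Pacific, region_grp=BP9 and quarter=q1_2025: revenue values are 695, 590, 244.
695 + 590 + 244 = 1529.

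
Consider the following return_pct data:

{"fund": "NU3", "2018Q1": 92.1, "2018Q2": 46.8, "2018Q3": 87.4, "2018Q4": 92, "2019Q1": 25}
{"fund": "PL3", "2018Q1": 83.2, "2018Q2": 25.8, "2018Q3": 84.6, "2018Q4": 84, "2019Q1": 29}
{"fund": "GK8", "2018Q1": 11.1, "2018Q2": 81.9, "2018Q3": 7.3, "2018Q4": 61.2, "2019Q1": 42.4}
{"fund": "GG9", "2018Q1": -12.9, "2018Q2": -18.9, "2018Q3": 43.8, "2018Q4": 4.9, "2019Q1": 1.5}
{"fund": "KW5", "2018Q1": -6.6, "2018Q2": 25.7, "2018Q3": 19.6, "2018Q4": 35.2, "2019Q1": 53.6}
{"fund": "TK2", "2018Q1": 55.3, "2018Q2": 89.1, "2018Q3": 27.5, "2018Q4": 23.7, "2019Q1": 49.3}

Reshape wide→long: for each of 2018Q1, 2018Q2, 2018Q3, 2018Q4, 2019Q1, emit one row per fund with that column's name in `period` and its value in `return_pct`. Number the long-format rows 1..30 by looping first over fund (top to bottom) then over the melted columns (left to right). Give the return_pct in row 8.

84.6

30 rows total (6 × 5). Row 8: index ⌊(8-1)/5⌋ = 1 into fund → PL3; (8-1) mod 5 = 2 into the melted columns → 2018Q3.
So row 8 is (PL3, 2018Q3, 84.6); return_pct = 84.6.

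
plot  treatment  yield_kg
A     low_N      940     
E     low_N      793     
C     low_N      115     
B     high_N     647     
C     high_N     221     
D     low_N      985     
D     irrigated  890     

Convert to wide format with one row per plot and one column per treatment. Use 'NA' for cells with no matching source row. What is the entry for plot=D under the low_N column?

The long row with plot=D, treatment=low_N has yield_kg=985.

985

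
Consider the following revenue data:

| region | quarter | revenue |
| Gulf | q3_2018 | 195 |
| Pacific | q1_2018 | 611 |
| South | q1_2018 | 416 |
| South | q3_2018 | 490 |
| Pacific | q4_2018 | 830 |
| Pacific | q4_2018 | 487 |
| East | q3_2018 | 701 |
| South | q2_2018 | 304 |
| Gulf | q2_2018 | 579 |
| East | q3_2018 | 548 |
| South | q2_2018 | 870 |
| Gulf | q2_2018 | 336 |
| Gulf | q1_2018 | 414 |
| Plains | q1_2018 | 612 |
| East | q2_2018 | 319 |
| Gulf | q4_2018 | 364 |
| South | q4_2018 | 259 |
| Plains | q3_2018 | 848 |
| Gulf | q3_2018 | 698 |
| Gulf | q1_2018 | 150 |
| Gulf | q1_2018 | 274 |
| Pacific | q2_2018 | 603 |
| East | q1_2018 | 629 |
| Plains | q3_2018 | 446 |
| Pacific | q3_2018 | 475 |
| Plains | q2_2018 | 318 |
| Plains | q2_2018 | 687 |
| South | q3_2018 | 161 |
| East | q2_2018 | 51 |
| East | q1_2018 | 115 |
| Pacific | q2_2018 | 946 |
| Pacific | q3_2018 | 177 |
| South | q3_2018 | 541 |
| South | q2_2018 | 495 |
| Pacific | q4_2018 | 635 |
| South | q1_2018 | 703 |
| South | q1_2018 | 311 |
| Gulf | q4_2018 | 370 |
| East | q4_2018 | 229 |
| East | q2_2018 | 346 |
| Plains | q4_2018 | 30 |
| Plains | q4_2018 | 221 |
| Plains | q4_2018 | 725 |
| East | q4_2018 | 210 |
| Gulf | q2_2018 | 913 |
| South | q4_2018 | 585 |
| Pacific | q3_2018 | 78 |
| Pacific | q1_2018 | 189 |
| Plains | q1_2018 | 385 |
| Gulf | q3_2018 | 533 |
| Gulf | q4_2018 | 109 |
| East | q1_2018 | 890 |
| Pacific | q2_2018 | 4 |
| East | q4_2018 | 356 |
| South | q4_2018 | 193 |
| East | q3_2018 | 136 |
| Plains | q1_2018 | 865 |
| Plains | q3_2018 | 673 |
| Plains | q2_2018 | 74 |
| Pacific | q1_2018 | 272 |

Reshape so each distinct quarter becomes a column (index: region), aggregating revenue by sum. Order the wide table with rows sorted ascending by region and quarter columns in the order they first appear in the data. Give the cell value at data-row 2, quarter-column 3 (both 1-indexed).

843

With rows sorted ascending by region, row 2 is region=Gulf. quarter columns in first-appearance order: q3_2018, q1_2018, q4_2018, q2_2018; column 3 is q4_2018.
Long rows with region=Gulf, quarter=q4_2018: 364 + 370 + 109 = 843.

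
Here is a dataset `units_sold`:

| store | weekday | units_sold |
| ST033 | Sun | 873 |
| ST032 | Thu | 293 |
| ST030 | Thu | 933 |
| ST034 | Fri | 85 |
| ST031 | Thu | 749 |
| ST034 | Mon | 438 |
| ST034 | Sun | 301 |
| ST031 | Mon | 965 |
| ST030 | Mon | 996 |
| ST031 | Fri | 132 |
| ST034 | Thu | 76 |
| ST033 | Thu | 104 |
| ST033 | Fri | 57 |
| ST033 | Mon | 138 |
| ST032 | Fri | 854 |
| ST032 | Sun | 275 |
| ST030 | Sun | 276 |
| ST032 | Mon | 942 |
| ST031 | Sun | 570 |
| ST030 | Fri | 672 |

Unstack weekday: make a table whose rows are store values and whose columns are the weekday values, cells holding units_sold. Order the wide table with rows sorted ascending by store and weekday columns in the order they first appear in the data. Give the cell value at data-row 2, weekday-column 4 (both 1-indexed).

With rows sorted ascending by store, row 2 is store=ST031. weekday columns in first-appearance order: Sun, Thu, Fri, Mon; column 4 is Mon.
Long rows with store=ST031, weekday=Mon: units_sold = 965.

965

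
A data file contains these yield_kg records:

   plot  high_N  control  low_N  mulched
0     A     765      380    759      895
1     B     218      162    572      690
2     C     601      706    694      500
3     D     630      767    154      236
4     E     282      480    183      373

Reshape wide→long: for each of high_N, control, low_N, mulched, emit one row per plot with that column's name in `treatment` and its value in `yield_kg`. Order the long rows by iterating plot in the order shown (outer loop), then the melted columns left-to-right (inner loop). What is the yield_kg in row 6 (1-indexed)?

20 rows total (5 × 4). Row 6: index ⌊(6-1)/4⌋ = 1 into plot → B; (6-1) mod 4 = 1 into the melted columns → control.
So row 6 is (B, control, 162); yield_kg = 162.

162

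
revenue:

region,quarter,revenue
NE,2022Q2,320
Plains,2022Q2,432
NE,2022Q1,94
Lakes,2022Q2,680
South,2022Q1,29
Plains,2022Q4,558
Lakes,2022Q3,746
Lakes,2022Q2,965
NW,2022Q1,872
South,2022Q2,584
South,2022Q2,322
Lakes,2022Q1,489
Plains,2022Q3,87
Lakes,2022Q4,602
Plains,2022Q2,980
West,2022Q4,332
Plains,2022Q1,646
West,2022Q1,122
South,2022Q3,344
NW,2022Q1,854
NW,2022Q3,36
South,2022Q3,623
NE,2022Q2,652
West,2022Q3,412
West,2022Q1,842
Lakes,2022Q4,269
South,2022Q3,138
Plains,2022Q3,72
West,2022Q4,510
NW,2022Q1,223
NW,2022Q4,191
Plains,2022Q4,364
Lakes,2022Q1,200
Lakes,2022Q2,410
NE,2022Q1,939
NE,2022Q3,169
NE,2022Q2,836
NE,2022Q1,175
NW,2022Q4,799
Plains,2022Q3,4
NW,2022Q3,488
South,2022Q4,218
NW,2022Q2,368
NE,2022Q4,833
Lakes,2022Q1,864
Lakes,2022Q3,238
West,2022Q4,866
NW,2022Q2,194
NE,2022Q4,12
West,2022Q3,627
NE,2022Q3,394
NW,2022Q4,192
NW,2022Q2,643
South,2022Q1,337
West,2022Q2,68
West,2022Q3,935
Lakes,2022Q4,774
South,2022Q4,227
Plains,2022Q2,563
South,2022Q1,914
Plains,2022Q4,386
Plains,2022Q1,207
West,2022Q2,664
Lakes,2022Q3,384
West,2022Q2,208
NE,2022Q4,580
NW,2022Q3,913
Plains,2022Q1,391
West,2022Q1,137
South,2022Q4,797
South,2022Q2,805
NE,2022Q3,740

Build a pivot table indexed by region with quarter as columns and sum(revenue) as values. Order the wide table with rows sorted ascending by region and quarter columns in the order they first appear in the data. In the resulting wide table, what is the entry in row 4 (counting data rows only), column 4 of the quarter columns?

163

With rows sorted ascending by region, row 4 is region=Plains. quarter columns in first-appearance order: 2022Q2, 2022Q1, 2022Q4, 2022Q3; column 4 is 2022Q3.
Long rows with region=Plains, quarter=2022Q3: 87 + 72 + 4 = 163.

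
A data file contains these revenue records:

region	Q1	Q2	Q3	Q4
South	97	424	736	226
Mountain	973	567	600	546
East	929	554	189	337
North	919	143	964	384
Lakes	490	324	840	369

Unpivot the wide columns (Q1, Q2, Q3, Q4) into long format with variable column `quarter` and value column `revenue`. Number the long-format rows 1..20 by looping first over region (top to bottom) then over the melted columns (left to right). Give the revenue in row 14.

20 rows total (5 × 4). Row 14: index ⌊(14-1)/4⌋ = 3 into region → North; (14-1) mod 4 = 1 into the melted columns → Q2.
So row 14 is (North, Q2, 143); revenue = 143.

143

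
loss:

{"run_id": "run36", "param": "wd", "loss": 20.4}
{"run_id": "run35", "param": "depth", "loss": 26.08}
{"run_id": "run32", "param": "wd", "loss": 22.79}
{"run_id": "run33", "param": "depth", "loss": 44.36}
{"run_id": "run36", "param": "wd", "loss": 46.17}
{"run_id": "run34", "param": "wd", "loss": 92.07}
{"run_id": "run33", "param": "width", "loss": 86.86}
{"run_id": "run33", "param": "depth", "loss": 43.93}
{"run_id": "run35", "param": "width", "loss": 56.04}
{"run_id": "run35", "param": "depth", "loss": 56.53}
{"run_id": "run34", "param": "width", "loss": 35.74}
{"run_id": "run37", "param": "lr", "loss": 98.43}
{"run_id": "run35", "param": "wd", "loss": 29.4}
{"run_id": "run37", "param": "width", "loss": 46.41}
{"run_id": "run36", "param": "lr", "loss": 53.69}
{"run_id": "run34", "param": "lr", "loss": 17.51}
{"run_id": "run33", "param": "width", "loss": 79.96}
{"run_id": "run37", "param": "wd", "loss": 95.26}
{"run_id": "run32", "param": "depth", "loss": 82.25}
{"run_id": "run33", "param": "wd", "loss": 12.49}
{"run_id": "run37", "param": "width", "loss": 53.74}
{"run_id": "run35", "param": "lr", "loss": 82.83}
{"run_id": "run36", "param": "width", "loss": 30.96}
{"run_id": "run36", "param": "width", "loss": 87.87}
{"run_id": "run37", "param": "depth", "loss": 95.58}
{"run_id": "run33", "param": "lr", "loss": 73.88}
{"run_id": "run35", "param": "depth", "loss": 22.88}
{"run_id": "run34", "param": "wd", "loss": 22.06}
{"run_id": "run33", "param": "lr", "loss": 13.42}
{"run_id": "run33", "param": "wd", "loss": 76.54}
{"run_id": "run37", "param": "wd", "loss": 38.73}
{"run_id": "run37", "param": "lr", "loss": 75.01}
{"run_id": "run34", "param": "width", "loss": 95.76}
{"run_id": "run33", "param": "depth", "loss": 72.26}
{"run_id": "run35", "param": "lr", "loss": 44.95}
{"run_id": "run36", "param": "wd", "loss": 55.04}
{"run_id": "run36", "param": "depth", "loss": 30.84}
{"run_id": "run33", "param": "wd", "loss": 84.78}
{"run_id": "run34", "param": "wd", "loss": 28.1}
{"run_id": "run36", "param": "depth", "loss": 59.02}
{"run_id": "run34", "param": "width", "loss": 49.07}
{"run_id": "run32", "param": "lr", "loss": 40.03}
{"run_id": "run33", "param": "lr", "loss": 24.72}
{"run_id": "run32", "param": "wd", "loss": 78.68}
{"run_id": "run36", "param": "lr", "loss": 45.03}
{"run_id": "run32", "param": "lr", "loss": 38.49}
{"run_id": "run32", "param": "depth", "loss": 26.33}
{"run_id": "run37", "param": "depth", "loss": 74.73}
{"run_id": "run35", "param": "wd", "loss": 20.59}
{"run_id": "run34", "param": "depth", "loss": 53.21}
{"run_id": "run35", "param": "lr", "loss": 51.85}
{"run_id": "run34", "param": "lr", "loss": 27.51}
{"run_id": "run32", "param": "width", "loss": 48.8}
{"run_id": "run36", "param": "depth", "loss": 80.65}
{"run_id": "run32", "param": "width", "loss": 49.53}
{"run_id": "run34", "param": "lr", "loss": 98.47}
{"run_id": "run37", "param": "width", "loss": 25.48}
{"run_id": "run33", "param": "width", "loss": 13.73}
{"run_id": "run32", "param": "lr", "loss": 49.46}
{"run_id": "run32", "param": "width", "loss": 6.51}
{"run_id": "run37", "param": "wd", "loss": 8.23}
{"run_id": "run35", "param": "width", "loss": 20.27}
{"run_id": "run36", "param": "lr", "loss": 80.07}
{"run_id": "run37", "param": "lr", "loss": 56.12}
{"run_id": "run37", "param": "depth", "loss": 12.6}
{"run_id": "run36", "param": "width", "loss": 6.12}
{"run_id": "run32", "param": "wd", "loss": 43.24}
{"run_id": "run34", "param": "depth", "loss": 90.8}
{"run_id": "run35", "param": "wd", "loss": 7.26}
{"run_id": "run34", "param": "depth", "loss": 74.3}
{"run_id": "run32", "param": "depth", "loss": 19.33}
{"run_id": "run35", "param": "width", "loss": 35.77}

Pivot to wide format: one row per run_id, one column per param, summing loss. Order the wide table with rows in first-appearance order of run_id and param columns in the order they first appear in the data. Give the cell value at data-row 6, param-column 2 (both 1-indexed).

182.91

With rows in first-appearance order of run_id, row 6 is run_id=run37. param columns in first-appearance order: wd, depth, width, lr; column 2 is depth.
Long rows with run_id=run37, param=depth: 95.58 + 74.73 + 12.6 = 182.91.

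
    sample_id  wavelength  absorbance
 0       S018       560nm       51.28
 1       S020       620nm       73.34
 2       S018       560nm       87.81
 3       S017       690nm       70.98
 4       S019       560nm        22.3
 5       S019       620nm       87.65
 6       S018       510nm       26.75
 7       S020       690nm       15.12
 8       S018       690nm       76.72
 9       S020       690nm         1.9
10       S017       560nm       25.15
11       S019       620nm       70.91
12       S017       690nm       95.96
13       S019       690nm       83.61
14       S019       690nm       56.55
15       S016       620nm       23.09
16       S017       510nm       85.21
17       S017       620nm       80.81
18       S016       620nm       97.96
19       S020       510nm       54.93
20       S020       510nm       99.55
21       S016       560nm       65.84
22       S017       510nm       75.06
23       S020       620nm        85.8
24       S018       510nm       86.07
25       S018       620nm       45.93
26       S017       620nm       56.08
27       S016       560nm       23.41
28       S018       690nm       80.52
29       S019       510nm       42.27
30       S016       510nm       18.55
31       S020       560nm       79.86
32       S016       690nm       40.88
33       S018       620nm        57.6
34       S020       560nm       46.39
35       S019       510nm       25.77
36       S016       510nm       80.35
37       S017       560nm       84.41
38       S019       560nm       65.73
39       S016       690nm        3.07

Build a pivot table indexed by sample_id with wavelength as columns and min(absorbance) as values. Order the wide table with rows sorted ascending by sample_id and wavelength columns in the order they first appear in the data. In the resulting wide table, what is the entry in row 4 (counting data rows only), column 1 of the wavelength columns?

22.3

With rows sorted ascending by sample_id, row 4 is sample_id=S019. wavelength columns in first-appearance order: 560nm, 620nm, 690nm, 510nm; column 1 is 560nm.
Long rows with sample_id=S019, wavelength=560nm: min(22.3, 65.73) = 22.3.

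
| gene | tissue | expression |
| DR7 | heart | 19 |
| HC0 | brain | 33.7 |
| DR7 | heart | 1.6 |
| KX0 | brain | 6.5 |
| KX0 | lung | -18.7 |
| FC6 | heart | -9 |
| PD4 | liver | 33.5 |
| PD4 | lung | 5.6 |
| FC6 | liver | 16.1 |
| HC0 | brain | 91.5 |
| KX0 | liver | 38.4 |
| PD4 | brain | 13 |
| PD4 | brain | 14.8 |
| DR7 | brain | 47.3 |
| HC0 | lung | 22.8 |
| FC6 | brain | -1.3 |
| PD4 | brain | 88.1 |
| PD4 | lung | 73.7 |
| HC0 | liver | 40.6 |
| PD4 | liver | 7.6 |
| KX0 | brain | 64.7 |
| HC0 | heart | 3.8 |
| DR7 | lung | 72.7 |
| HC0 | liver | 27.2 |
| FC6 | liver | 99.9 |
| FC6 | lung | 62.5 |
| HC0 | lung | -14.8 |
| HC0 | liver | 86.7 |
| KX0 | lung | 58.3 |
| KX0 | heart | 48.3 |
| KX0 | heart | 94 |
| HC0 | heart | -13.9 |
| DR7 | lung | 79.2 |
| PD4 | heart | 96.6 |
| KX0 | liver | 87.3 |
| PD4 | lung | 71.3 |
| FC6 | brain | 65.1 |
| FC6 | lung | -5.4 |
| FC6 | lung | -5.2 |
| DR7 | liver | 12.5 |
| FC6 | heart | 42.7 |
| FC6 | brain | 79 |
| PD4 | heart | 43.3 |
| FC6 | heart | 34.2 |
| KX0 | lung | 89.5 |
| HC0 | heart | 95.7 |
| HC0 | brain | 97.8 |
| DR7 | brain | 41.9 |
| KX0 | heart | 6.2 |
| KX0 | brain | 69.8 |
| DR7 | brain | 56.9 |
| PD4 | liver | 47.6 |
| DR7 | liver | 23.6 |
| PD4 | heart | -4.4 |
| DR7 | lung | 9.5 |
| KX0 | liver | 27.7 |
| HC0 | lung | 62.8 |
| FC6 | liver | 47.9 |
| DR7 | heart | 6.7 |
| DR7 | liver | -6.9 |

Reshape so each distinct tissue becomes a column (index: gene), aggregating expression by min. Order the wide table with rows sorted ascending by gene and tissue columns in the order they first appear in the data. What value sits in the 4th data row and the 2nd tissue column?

With rows sorted ascending by gene, row 4 is gene=KX0. tissue columns in first-appearance order: heart, brain, lung, liver; column 2 is brain.
Long rows with gene=KX0, tissue=brain: min(6.5, 64.7, 69.8) = 6.5.

6.5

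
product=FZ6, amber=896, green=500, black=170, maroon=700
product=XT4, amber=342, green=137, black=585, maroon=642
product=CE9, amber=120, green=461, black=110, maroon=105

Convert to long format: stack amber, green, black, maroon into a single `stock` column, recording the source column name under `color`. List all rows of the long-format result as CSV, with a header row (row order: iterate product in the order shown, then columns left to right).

Each (product, column) pair becomes one row: 3 × 4 = 12 rows.
For example, (FZ6, amber) → stock=896.

product,color,stock
FZ6,amber,896
FZ6,green,500
FZ6,black,170
FZ6,maroon,700
XT4,amber,342
XT4,green,137
XT4,black,585
XT4,maroon,642
CE9,amber,120
CE9,green,461
CE9,black,110
CE9,maroon,105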